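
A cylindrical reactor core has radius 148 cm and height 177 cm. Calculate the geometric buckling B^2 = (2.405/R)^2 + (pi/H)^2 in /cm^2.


B^2 = (2.405/R)^2 + (pi/H)^2
B^2 = (2.405/148)^2 + (pi/177)^2
B^2 = 5.7909e-04 /cm^2

5.7909e-04


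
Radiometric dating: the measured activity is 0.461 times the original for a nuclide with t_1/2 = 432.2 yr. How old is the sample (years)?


lambda = ln(2) / t_half = ln(2) / 432.2 = 0.001603765 /yr
t = -ln(A/A0) / lambda
t = -ln(0.461) / 0.001603765
t = 482.84 yr

482.84


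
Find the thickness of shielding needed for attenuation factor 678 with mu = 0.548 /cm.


x = ln(factor) / mu
x = ln(678) / 0.548
x = 11.896 cm

11.896


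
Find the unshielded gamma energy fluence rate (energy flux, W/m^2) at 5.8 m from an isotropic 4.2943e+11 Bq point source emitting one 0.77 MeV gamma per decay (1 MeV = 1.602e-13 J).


psi = A * E * 1.602e-13 / (4*pi*r^2)
psi = 4.2943e+11 * 0.77 * 1.602e-13 / (4*pi*5.8^2)
psi = 1.2531e-04 W/m^2

1.2531e-04


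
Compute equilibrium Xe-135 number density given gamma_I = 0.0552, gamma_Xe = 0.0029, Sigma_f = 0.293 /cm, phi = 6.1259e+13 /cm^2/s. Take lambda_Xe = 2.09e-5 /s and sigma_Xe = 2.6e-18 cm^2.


Xe_eq = (gamma_I + gamma_Xe) * Sigma_f * phi / (lambda_Xe + sigma_Xe * phi)
Numerator = (0.0552 + 0.0029) * 0.293 * 6.1259e+13 = 1.042830e+12
Denominator = 2.09e-5 + 2.6e-18 * 6.1259e+13 = 1.801734e-04
Xe_eq = 1.042830e+12 / 1.801734e-04 = 5.7879e+15 /cm^3

5.7879e+15


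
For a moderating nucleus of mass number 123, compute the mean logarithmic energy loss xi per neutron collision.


xi = 1 + (A-1)^2/(2A) * ln((A-1)/(A+1))
xi = 1 + (123-1)^2/(2*123) * ln((123-1)/(123 +1))
xi = 0.016172

0.016172


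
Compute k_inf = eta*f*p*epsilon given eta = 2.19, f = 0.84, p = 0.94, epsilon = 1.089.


k_inf = eta * f * p * epsilon
k_inf = 2.19 * 0.84 * 0.94 * 1.089
k_inf = 1.8831

1.8831


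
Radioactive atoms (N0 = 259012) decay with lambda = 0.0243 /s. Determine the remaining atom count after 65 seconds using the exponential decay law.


N = N0 * exp(-lambda * t)
N = 259012 * exp(-0.0243 * 65)
N = 53377

53377


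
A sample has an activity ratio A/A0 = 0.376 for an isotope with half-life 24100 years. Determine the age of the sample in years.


lambda = ln(2) / t_half = ln(2) / 24100 = 2.876129e-05 /yr
t = -ln(A/A0) / lambda
t = -ln(0.376) / 2.876129e-05
t = 34010 yr

34010


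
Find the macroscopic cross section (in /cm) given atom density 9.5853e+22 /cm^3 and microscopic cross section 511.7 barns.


Sigma = N * sigma_barns * 1e-24
Sigma = 9.5853e+22 * 511.7 * 1e-24
Sigma = 49.048 /cm

49.048


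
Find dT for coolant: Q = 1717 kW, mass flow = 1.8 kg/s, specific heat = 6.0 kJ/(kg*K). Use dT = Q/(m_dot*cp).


dT = Q / (m_dot * cp)
dT = 1717 / (1.8 * 6.0)
dT = 158.98 C

158.98


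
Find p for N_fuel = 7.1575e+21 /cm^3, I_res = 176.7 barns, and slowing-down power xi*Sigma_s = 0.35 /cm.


p = exp(-N * I * 1e-24 / (xi*Sigma_s))
p = exp(-7.1575e+21 * 176.7 * 1e-24 / 0.35)
p = 0.026957

0.026957


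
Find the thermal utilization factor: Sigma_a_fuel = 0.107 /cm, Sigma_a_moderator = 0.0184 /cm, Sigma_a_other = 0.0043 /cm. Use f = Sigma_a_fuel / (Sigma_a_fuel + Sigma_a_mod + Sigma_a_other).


f = Sigma_a_fuel / (Sigma_a_fuel + Sigma_a_mod + Sigma_a_other)
f = 0.107 / (0.107 + 0.0184 + 0.0043)
f = 0.82498

0.82498


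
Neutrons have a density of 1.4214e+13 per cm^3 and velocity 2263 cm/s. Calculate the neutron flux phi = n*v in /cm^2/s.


phi = n * v
phi = 1.4214e+13 * 2263
phi = 3.2166e+16 /cm^2/s

3.2166e+16


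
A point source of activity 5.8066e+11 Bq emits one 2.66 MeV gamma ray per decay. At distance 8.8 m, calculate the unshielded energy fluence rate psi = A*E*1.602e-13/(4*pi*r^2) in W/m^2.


psi = A * E * 1.602e-13 / (4*pi*r^2)
psi = 5.8066e+11 * 2.66 * 1.602e-13 / (4*pi*8.8^2)
psi = 2.5427e-04 W/m^2

2.5427e-04


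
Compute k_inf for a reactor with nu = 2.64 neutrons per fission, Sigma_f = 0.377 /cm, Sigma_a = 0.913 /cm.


k_inf = nu * Sigma_f / Sigma_a
k_inf = 2.64 * 0.377 / 0.913
k_inf = 1.0901

1.0901


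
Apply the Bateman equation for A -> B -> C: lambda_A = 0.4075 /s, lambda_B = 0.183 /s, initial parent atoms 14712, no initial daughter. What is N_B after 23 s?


N_B(t) = lambda_A * N_A0 / (lambda_B - lambda_A) * [exp(-lambda_A*t) - exp(-lambda_B*t)]
exp(-0.4075*23) = 8.503055e-05; exp(-0.183*23) = 0.01486122
N_B = 0.4075 * 14712 / (0.183 - 0.4075) * (8.503055e-05 - 0.01486122)
N_B = 394.59

394.59


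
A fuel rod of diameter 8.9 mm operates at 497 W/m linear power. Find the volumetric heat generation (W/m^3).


r = D / 2 / 1000 = 8.9 / 2 / 1000 = 0.00445 m
q''' = q' / (pi * r^2)
q''' = 497 / (pi * 0.00445^2)
q''' = 7.9889e+06 W/m^3

7.9889e+06


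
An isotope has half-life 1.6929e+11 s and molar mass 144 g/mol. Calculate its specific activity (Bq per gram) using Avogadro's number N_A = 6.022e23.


lambda = ln(2) / t_half = ln(2) / 1.6929e+11 = 4.094437e-12 /s
SA = lambda * N_A / M
SA = 4.094437e-12 * 6.022e23 / 144
SA = 1.7123e+10 Bq/g

1.7123e+10


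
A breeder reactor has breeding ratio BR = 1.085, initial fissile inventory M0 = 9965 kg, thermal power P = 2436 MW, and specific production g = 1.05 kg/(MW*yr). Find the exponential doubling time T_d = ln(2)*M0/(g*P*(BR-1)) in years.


Breeding gain G = BR - 1 = 1.085 - 1 = 0.085
Fissile production rate = g * P * G = 1.05 * 2436 * 0.085 = 217.413 kg/yr
T_d = ln(2) * M0 / (g * P * G)
T_d = ln(2) * 9965 / 217.413 = 31.770 yr

31.770


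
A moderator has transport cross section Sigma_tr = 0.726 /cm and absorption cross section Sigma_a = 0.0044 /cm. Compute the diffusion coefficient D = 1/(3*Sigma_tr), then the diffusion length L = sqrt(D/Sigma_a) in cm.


D = 1 / (3 * Sigma_tr) = 1 / (3 * 0.726) = 0.4591368 cm
L = sqrt(D / Sigma_a)
L = sqrt(0.4591368 / 0.0044)
L = 10.215 cm

10.215


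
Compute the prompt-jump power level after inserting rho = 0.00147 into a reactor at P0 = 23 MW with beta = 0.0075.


P1/P0 = beta / (beta - rho)
P1/P0 = 0.0075 / (0.0075 - 0.00147) = 1.243781
P1 = 23 * 1.243781 = 28.607 MW

28.607


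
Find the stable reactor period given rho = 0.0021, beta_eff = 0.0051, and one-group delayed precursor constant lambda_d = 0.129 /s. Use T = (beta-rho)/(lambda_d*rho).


T = (beta - rho) / (lambda_d * rho)
T = (0.0051 - 0.0021) / (0.129 * 0.0021)
T = 11.074 s

11.074


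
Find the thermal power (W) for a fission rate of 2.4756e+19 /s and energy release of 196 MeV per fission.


P = fission_rate * E_MeV * 1.602e-13
P = 2.4756e+19 * 196 * 1.602e-13
P = 7.7732e+08 W

7.7732e+08


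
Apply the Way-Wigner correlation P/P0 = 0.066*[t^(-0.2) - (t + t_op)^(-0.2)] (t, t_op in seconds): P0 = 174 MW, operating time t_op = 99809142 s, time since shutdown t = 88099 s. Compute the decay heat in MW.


P/P0 = 0.066 * [t^(-0.2) - (t + t_op)^(-0.2)]
P/P0 = 0.066 * [88099^(-0.2) - (88099 + 99809142)^(-0.2)]
P/P0 = 0.066 * [0.1025666 - 0.02512403] = 0.005111210
P = 174 * 0.005111210 = 0.88935 MW

0.88935


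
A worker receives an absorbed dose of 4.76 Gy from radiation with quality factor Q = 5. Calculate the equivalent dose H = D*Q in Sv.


H = D * Q
H = 4.76 * 5
H = 23.800 Sv

23.800


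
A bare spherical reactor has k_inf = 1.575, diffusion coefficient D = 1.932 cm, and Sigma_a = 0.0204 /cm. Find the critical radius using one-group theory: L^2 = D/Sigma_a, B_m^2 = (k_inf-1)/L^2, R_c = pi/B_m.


L^2 = D / Sigma_a = 1.932 / 0.0204 = 94.70588 cm^2
B_m^2 = (k_inf - 1) / L^2 = (1.575 - 1) / 94.70588 = 0.006071429 /cm^2
For a bare sphere: B_g = pi/R, so R_c = pi / sqrt(B_m^2)
R_c = pi / sqrt(0.006071429) = 40.319 cm

40.319


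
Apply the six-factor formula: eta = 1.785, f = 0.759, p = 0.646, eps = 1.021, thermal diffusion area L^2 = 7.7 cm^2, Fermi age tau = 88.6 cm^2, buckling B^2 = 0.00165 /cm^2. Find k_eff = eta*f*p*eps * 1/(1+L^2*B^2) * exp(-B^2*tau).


k_inf = eta*f*p*eps = 1.785*0.759*0.646*1.021 = 0.8935899
P_TNL = 1/(1 + L^2*B^2) = 1/(1 + 7.7*0.00165) = 0.9874544
P_FNL = exp(-B^2*tau) = exp(-0.00165*88.6) = 0.8639935
k_eff = k_inf * P_TNL * P_FNL = 0.8935899 * 0.9874544 * 0.8639935
k_eff = 0.76237

0.76237


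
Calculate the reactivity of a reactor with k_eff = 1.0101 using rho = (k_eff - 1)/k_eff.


rho = (k_eff - 1) / k_eff
rho = (1.0101 - 1) / 1.0101
rho = 0.0099990

0.0099990


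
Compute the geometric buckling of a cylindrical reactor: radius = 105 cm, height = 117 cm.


B^2 = (2.405/R)^2 + (pi/H)^2
B^2 = (2.405/105)^2 + (pi/117)^2
B^2 = 0.0012456 /cm^2

0.0012456


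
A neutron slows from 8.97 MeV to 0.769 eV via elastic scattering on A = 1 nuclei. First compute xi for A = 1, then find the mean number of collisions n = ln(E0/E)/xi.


xi = 1 + (A-1)^2/(2A)*ln((A-1)/(A+1)) = 1 (for A = 1)
n = ln(E0/E) / xi
n = ln(8.97e6 / 0.769) / 1
n = ln(1.166450e+07) / 1 = 16.272

16.272


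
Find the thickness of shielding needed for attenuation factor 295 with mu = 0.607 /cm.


x = ln(factor) / mu
x = ln(295) / 0.607
x = 9.3690 cm

9.3690


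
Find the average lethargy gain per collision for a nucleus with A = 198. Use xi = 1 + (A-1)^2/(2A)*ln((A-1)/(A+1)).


xi = 1 + (A-1)^2/(2A) * ln((A-1)/(A+1))
xi = 1 + (198-1)^2/(2*198) * ln((198-1)/(198 +1))
xi = 0.010067

0.010067


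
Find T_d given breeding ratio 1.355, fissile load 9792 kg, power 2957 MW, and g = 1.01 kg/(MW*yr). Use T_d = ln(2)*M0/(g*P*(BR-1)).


Breeding gain G = BR - 1 = 1.355 - 1 = 0.355
Fissile production rate = g * P * G = 1.01 * 2957 * 0.355 = 1060.23235 kg/yr
T_d = ln(2) * M0 / (g * P * G)
T_d = ln(2) * 9792 / 1060.23235 = 6.4017 yr

6.4017


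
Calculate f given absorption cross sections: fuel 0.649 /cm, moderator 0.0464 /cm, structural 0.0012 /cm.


f = Sigma_a_fuel / (Sigma_a_fuel + Sigma_a_mod + Sigma_a_other)
f = 0.649 / (0.649 + 0.0464 + 0.0012)
f = 0.93167

0.93167


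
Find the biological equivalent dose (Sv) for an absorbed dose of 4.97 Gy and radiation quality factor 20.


H = D * Q
H = 4.97 * 20
H = 99.400 Sv

99.400


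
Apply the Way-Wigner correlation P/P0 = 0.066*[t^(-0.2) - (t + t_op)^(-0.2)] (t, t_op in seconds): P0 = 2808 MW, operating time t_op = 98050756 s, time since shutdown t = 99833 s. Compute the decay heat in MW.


P/P0 = 0.066 * [t^(-0.2) - (t + t_op)^(-0.2)]
P/P0 = 0.066 * [99833^(-0.2) - (99833 + 98050756)^(-0.2)]
P/P0 = 0.066 * [0.1000334 - 0.02521282] = 0.004938158
P = 2808 * 0.004938158 = 13.866 MW

13.866


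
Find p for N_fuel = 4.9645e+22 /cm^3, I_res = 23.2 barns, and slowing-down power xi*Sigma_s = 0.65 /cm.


p = exp(-N * I * 1e-24 / (xi*Sigma_s))
p = exp(-4.9645e+22 * 23.2 * 1e-24 / 0.65)
p = 0.17000

0.17000


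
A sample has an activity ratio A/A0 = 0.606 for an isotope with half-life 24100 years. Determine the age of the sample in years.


lambda = ln(2) / t_half = ln(2) / 24100 = 2.876129e-05 /yr
t = -ln(A/A0) / lambda
t = -ln(0.606) / 2.876129e-05
t = 17415 yr

17415


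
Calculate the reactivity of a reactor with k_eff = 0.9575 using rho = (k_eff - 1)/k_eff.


rho = (k_eff - 1) / k_eff
rho = (0.9575 - 1) / 0.9575
rho = -0.044386

-0.044386


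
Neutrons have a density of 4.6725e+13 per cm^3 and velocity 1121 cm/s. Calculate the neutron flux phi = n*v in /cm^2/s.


phi = n * v
phi = 4.6725e+13 * 1121
phi = 5.2379e+16 /cm^2/s

5.2379e+16


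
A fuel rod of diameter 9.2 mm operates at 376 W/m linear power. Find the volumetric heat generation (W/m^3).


r = D / 2 / 1000 = 9.2 / 2 / 1000 = 0.0046 m
q''' = q' / (pi * r^2)
q''' = 376 / (pi * 0.0046^2)
q''' = 5.6562e+06 W/m^3

5.6562e+06


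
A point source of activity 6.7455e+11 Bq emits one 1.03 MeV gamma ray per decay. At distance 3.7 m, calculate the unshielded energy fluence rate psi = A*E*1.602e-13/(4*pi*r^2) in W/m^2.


psi = A * E * 1.602e-13 / (4*pi*r^2)
psi = 6.7455e+11 * 1.03 * 1.602e-13 / (4*pi*3.7^2)
psi = 6.4699e-04 W/m^2

6.4699e-04


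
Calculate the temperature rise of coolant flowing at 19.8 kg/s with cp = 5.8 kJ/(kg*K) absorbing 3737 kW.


dT = Q / (m_dot * cp)
dT = 3737 / (19.8 * 5.8)
dT = 32.541 C

32.541


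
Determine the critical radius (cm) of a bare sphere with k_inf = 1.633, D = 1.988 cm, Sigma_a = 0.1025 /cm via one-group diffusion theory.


L^2 = D / Sigma_a = 1.988 / 0.1025 = 19.39512 cm^2
B_m^2 = (k_inf - 1) / L^2 = (1.633 - 1) / 19.39512 = 0.03263708 /cm^2
For a bare sphere: B_g = pi/R, so R_c = pi / sqrt(B_m^2)
R_c = pi / sqrt(0.03263708) = 17.390 cm

17.390


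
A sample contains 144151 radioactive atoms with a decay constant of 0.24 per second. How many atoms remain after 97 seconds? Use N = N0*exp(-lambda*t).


N = N0 * exp(-lambda * t)
N = 144151 * exp(-0.24 * 97)
N = 1.1180e-05

1.1180e-05


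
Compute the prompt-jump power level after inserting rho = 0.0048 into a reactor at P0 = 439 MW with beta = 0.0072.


P1/P0 = beta / (beta - rho)
P1/P0 = 0.0072 / (0.0072 - 0.0048) = 3.000000
P1 = 439 * 3.000000 = 1317.0 MW

1317.0


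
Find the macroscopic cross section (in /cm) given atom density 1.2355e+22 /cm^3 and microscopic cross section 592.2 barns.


Sigma = N * sigma_barns * 1e-24
Sigma = 1.2355e+22 * 592.2 * 1e-24
Sigma = 7.3166 /cm

7.3166


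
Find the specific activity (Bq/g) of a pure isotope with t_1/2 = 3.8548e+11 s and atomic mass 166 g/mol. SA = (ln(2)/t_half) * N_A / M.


lambda = ln(2) / t_half = ln(2) / 3.8548e+11 = 1.798140e-12 /s
SA = lambda * N_A / M
SA = 1.798140e-12 * 6.022e23 / 166
SA = 6.5231e+09 Bq/g

6.5231e+09


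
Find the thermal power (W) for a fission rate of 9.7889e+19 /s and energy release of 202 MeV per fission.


P = fission_rate * E_MeV * 1.602e-13
P = 9.7889e+19 * 202 * 1.602e-13
P = 3.1677e+09 W

3.1677e+09


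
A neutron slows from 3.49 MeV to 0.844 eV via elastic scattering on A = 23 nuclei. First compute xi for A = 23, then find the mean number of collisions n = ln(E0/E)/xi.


xi = 1 + (A-1)^2/(2A)*ln((A-1)/(A+1)) = 0.08448899 (for A = 23)
n = ln(E0/E) / xi
n = ln(3.49e6 / 0.844) / 0.08448899
n = ln(4.135071e+06) / 0.08448899 = 180.32

180.32


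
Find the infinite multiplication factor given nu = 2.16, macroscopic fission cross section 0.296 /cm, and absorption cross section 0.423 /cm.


k_inf = nu * Sigma_f / Sigma_a
k_inf = 2.16 * 0.296 / 0.423
k_inf = 1.5115

1.5115


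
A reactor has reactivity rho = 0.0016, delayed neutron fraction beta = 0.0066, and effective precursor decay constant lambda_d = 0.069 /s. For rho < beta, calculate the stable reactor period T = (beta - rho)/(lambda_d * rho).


T = (beta - rho) / (lambda_d * rho)
T = (0.0066 - 0.0016) / (0.069 * 0.0016)
T = 45.290 s

45.290


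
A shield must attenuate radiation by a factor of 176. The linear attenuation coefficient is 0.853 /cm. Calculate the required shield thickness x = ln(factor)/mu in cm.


x = ln(factor) / mu
x = ln(176) / 0.853
x = 6.0615 cm

6.0615


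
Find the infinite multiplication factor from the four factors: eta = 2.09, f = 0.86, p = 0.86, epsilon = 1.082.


k_inf = eta * f * p * epsilon
k_inf = 2.09 * 0.86 * 0.86 * 1.082
k_inf = 1.6725

1.6725


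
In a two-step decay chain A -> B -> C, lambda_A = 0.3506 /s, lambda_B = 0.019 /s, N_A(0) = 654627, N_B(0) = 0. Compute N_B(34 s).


N_B(t) = lambda_A * N_A0 / (lambda_B - lambda_A) * [exp(-lambda_A*t) - exp(-lambda_B*t)]
exp(-0.3506*34) = 6.653284e-06; exp(-0.019*34) = 0.5241381
N_B = 0.3506 * 654627 / (0.019 - 0.3506) * (6.653284e-06 - 0.5241381)
N_B = 362770

362770


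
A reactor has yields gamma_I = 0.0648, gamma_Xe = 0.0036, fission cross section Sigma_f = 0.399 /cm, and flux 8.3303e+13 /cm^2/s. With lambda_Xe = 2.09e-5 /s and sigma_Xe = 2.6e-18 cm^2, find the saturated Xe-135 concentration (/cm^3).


Xe_eq = (gamma_I + gamma_Xe) * Sigma_f * phi / (lambda_Xe + sigma_Xe * phi)
Numerator = (0.0648 + 0.0036) * 0.399 * 8.3303e+13 = 2.273472e+12
Denominator = 2.09e-5 + 2.6e-18 * 8.3303e+13 = 2.374878e-04
Xe_eq = 2.273472e+12 / 2.374878e-04 = 9.5730e+15 /cm^3

9.5730e+15


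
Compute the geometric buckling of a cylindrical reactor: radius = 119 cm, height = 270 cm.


B^2 = (2.405/R)^2 + (pi/H)^2
B^2 = (2.405/119)^2 + (pi/270)^2
B^2 = 5.4383e-04 /cm^2

5.4383e-04


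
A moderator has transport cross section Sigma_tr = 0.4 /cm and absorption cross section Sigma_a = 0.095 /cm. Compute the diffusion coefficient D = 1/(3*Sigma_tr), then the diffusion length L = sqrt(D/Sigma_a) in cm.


D = 1 / (3 * Sigma_tr) = 1 / (3 * 0.4) = 0.8333333 cm
L = sqrt(D / Sigma_a)
L = sqrt(0.8333333 / 0.095)
L = 2.9617 cm

2.9617


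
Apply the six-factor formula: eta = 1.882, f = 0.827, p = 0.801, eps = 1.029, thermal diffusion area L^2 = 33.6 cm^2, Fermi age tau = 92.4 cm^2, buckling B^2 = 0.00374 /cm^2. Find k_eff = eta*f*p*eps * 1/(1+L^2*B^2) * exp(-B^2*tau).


k_inf = eta*f*p*eps = 1.882*0.827*0.801*1.029 = 1.282842
P_TNL = 1/(1 + L^2*B^2) = 1/(1 + 33.6*0.00374) = 0.8883646
P_FNL = exp(-B^2*tau) = exp(-0.00374*92.4) = 0.7078125
k_eff = k_inf * P_TNL * P_FNL = 1.282842 * 0.8883646 * 0.7078125
k_eff = 0.80665

0.80665


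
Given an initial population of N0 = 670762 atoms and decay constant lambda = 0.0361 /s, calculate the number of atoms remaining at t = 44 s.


N = N0 * exp(-lambda * t)
N = 670762 * exp(-0.0361 * 44)
N = 137005

137005


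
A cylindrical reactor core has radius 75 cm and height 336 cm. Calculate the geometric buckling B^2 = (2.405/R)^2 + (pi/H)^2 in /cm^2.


B^2 = (2.405/R)^2 + (pi/H)^2
B^2 = (2.405/75)^2 + (pi/336)^2
B^2 = 0.0011157 /cm^2

0.0011157


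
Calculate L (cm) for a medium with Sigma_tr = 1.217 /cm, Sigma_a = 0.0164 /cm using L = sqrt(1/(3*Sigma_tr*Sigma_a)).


D = 1 / (3 * Sigma_tr) = 1 / (3 * 1.217) = 0.2738976 cm
L = sqrt(D / Sigma_a)
L = sqrt(0.2738976 / 0.0164)
L = 4.0867 cm

4.0867


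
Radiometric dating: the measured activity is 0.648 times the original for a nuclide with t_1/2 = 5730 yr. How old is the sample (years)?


lambda = ln(2) / t_half = ln(2) / 5730 = 1.209681e-04 /yr
t = -ln(A/A0) / lambda
t = -ln(0.648) / 1.209681e-04
t = 3586.6 yr

3586.6


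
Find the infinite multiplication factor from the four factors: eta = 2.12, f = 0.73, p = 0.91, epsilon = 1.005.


k_inf = eta * f * p * epsilon
k_inf = 2.12 * 0.73 * 0.91 * 1.005
k_inf = 1.4154

1.4154


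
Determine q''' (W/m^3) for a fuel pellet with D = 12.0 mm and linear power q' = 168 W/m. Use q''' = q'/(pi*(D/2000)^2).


r = D / 2 / 1000 = 12.0 / 2 / 1000 = 0.006 m
q''' = q' / (pi * r^2)
q''' = 168 / (pi * 0.006^2)
q''' = 1.4854e+06 W/m^3

1.4854e+06


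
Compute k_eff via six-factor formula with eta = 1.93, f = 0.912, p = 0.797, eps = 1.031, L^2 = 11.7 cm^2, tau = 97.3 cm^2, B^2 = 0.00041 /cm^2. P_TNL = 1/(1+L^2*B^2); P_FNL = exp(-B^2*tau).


k_inf = eta*f*p*eps = 1.93*0.912*0.797*1.031 = 1.446336
P_TNL = 1/(1 + L^2*B^2) = 1/(1 + 11.7*0.00041) = 0.9952259
P_FNL = exp(-B^2*tau) = exp(-0.00041*97.3) = 0.9608922
k_eff = k_inf * P_TNL * P_FNL = 1.446336 * 0.9952259 * 0.9608922
k_eff = 1.3831

1.3831


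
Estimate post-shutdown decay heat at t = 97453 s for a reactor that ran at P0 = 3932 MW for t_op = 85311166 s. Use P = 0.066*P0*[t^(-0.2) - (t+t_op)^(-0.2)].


P/P0 = 0.066 * [t^(-0.2) - (t + t_op)^(-0.2)]
P/P0 = 0.066 * [97453^(-0.2) - (97453 + 85311166)^(-0.2)]
P/P0 = 0.066 * [0.1005173 - 0.02592386] = 0.004923167
P = 3932 * 0.004923167 = 19.358 MW

19.358


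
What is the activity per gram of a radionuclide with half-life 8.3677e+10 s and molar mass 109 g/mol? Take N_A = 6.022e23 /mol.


lambda = ln(2) / t_half = ln(2) / 8.3677e+10 = 8.283605e-12 /s
SA = lambda * N_A / M
SA = 8.283605e-12 * 6.022e23 / 109
SA = 4.5765e+10 Bq/g

4.5765e+10


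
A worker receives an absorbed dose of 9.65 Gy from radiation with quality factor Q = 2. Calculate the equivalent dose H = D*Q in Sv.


H = D * Q
H = 9.65 * 2
H = 19.300 Sv

19.300


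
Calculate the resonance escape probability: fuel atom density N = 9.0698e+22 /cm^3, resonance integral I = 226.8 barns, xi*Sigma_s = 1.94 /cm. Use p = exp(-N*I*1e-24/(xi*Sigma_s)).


p = exp(-N * I * 1e-24 / (xi*Sigma_s))
p = exp(-9.0698e+22 * 226.8 * 1e-24 / 1.94)
p = 2.4835e-05

2.4835e-05


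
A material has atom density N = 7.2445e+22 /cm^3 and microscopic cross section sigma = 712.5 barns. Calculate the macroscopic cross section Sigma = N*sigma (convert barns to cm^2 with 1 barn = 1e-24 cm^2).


Sigma = N * sigma_barns * 1e-24
Sigma = 7.2445e+22 * 712.5 * 1e-24
Sigma = 51.617 /cm

51.617


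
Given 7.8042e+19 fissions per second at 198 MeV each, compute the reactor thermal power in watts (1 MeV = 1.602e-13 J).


P = fission_rate * E_MeV * 1.602e-13
P = 7.8042e+19 * 198 * 1.602e-13
P = 2.4755e+09 W

2.4755e+09


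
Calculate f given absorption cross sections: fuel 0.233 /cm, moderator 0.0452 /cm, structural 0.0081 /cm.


f = Sigma_a_fuel / (Sigma_a_fuel + Sigma_a_mod + Sigma_a_other)
f = 0.233 / (0.233 + 0.0452 + 0.0081)
f = 0.81383

0.81383


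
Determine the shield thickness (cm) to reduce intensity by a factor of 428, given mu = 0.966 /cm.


x = ln(factor) / mu
x = ln(428) / 0.966
x = 6.2724 cm

6.2724


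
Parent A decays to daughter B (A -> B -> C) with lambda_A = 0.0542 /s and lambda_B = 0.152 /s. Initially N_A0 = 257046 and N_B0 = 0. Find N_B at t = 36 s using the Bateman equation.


N_B(t) = lambda_A * N_A0 / (lambda_B - lambda_A) * [exp(-lambda_A*t) - exp(-lambda_B*t)]
exp(-0.0542*36) = 0.1421034; exp(-0.152*36) = 0.004202818
N_B = 0.0542 * 257046 / (0.152 - 0.0542) * (0.1421034 - 0.004202818)
N_B = 19644

19644


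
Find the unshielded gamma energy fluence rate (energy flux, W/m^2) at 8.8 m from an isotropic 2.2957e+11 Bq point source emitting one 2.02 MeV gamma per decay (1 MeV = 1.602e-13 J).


psi = A * E * 1.602e-13 / (4*pi*r^2)
psi = 2.2957e+11 * 2.02 * 1.602e-13 / (4*pi*8.8^2)
psi = 7.6340e-05 W/m^2

7.6340e-05


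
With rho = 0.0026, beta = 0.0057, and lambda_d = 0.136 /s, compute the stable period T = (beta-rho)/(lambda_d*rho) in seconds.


T = (beta - rho) / (lambda_d * rho)
T = (0.0057 - 0.0026) / (0.136 * 0.0026)
T = 8.7670 s

8.7670


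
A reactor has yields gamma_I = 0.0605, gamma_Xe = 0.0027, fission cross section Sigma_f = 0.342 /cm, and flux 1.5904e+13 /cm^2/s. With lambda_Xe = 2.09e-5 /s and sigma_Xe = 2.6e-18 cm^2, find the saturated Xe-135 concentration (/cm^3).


Xe_eq = (gamma_I + gamma_Xe) * Sigma_f * phi / (lambda_Xe + sigma_Xe * phi)
Numerator = (0.0605 + 0.0027) * 0.342 * 1.5904e+13 = 3.437554e+11
Denominator = 2.09e-5 + 2.6e-18 * 1.5904e+13 = 6.225040e-05
Xe_eq = 3.437554e+11 / 6.225040e-05 = 5.5221e+15 /cm^3

5.5221e+15


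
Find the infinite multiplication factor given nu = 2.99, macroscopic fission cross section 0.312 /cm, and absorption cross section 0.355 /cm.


k_inf = nu * Sigma_f / Sigma_a
k_inf = 2.99 * 0.312 / 0.355
k_inf = 2.6278

2.6278


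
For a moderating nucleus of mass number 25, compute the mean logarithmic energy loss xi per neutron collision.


xi = 1 + (A-1)^2/(2A) * ln((A-1)/(A+1))
xi = 1 + (25-1)^2/(2*25) * ln((25-1)/(25 +1))
xi = 0.077908

0.077908


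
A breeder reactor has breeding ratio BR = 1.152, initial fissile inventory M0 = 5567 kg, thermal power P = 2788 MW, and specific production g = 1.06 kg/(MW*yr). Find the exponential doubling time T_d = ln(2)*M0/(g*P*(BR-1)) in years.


Breeding gain G = BR - 1 = 1.152 - 1 = 0.152
Fissile production rate = g * P * G = 1.06 * 2788 * 0.152 = 449.20256 kg/yr
T_d = ln(2) * M0 / (g * P * G)
T_d = ln(2) * 5567 / 449.20256 = 8.5902 yr

8.5902


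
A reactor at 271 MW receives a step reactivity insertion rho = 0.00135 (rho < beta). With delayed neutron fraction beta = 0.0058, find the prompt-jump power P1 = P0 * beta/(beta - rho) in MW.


P1/P0 = beta / (beta - rho)
P1/P0 = 0.0058 / (0.0058 - 0.00135) = 1.303371
P1 = 271 * 1.303371 = 353.21 MW

353.21


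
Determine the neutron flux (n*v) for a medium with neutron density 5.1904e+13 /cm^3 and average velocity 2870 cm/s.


phi = n * v
phi = 5.1904e+13 * 2870
phi = 1.4896e+17 /cm^2/s

1.4896e+17


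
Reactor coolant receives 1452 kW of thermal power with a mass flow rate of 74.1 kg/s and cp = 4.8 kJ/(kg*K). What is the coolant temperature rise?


dT = Q / (m_dot * cp)
dT = 1452 / (74.1 * 4.8)
dT = 4.0823 C

4.0823


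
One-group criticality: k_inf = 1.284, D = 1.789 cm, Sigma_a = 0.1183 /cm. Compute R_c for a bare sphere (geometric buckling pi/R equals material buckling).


L^2 = D / Sigma_a = 1.789 / 0.1183 = 15.12257 cm^2
B_m^2 = (k_inf - 1) / L^2 = (1.284 - 1) / 15.12257 = 0.01877988 /cm^2
For a bare sphere: B_g = pi/R, so R_c = pi / sqrt(B_m^2)
R_c = pi / sqrt(0.01877988) = 22.925 cm

22.925


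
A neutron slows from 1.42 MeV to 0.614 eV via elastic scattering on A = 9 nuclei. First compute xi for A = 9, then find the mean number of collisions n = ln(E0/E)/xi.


xi = 1 + (A-1)^2/(2A)*ln((A-1)/(A+1)) = 0.2066007 (for A = 9)
n = ln(E0/E) / xi
n = ln(1.42e6 / 0.614) / 0.2066007
n = ln(2.312704e+06) / 0.2066007 = 70.929

70.929


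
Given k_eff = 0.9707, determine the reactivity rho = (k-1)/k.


rho = (k_eff - 1) / k_eff
rho = (0.9707 - 1) / 0.9707
rho = -0.030184

-0.030184


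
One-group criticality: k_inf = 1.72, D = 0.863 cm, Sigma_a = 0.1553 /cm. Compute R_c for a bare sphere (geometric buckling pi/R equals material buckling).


L^2 = D / Sigma_a = 0.863 / 0.1553 = 5.556986 cm^2
B_m^2 = (k_inf - 1) / L^2 = (1.72 - 1) / 5.556986 = 0.1295666 /cm^2
For a bare sphere: B_g = pi/R, so R_c = pi / sqrt(B_m^2)
R_c = pi / sqrt(0.1295666) = 8.7278 cm

8.7278


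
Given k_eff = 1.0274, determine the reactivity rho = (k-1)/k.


rho = (k_eff - 1) / k_eff
rho = (1.0274 - 1) / 1.0274
rho = 0.026669

0.026669


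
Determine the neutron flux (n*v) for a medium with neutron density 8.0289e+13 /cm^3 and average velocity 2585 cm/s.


phi = n * v
phi = 8.0289e+13 * 2585
phi = 2.0755e+17 /cm^2/s

2.0755e+17


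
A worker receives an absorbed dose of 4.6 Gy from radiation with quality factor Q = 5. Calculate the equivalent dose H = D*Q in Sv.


H = D * Q
H = 4.6 * 5
H = 23.000 Sv

23.000


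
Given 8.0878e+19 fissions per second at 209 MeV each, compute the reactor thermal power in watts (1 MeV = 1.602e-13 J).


P = fission_rate * E_MeV * 1.602e-13
P = 8.0878e+19 * 209 * 1.602e-13
P = 2.7079e+09 W

2.7079e+09


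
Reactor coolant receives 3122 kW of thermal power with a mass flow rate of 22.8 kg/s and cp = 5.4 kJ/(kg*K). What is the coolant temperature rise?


dT = Q / (m_dot * cp)
dT = 3122 / (22.8 * 5.4)
dT = 25.357 C

25.357


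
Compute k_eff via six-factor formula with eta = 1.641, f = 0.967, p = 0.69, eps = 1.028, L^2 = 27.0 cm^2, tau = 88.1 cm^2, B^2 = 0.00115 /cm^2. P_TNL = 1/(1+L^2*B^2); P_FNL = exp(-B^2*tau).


k_inf = eta*f*p*eps = 1.641*0.967*0.69*1.028 = 1.125582
P_TNL = 1/(1 + L^2*B^2) = 1/(1 + 27.0*0.00115) = 0.9698851
P_FNL = exp(-B^2*tau) = exp(-0.00115*88.1) = 0.9036483
k_eff = k_inf * P_TNL * P_FNL = 1.125582 * 0.9698851 * 0.9036483
k_eff = 0.98650

0.98650


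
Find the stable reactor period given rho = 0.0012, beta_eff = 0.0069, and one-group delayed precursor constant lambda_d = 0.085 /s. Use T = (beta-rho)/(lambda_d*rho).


T = (beta - rho) / (lambda_d * rho)
T = (0.0069 - 0.0012) / (0.085 * 0.0012)
T = 55.882 s

55.882


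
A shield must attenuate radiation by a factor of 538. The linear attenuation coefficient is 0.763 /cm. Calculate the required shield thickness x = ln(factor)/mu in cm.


x = ln(factor) / mu
x = ln(538) / 0.763
x = 8.2410 cm

8.2410


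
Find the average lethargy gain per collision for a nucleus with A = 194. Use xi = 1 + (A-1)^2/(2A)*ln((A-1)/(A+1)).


xi = 1 + (A-1)^2/(2A) * ln((A-1)/(A+1))
xi = 1 + (194-1)^2/(2*194) * ln((194-1)/(194 +1))
xi = 0.010274

0.010274


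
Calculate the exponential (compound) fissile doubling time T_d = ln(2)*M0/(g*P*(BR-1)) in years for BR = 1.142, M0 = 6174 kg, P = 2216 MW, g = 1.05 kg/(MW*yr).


Breeding gain G = BR - 1 = 1.142 - 1 = 0.142
Fissile production rate = g * P * G = 1.05 * 2216 * 0.142 = 330.4056 kg/yr
T_d = ln(2) * M0 / (g * P * G)
T_d = ln(2) * 6174 / 330.4056 = 12.952 yr

12.952


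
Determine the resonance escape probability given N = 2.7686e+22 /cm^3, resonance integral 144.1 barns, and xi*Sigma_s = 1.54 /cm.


p = exp(-N * I * 1e-24 / (xi*Sigma_s))
p = exp(-2.7686e+22 * 144.1 * 1e-24 / 1.54)
p = 0.074974

0.074974


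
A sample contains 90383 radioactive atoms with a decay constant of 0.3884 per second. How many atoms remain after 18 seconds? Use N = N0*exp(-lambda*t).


N = N0 * exp(-lambda * t)
N = 90383 * exp(-0.3884 * 18)
N = 83.147

83.147


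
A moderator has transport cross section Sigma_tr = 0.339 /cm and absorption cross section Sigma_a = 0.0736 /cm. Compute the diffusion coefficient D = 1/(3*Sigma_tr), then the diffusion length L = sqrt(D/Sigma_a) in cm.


D = 1 / (3 * Sigma_tr) = 1 / (3 * 0.339) = 0.9832842 cm
L = sqrt(D / Sigma_a)
L = sqrt(0.9832842 / 0.0736)
L = 3.6551 cm

3.6551


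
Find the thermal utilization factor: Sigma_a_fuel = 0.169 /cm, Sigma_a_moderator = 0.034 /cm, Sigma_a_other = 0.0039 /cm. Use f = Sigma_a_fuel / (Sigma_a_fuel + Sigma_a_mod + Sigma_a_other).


f = Sigma_a_fuel / (Sigma_a_fuel + Sigma_a_mod + Sigma_a_other)
f = 0.169 / (0.169 + 0.034 + 0.0039)
f = 0.81682

0.81682


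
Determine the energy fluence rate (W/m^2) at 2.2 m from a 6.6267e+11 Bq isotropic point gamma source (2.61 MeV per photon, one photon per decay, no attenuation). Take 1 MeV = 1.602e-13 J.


psi = A * E * 1.602e-13 / (4*pi*r^2)
psi = 6.6267e+11 * 2.61 * 1.602e-13 / (4*pi*2.2^2)
psi = 0.0045556 W/m^2

0.0045556


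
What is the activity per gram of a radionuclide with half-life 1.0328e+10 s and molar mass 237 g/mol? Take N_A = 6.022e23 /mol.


lambda = ln(2) / t_half = ln(2) / 1.0328e+10 = 6.711340e-11 /s
SA = lambda * N_A / M
SA = 6.711340e-11 * 6.022e23 / 237
SA = 1.7053e+11 Bq/g

1.7053e+11


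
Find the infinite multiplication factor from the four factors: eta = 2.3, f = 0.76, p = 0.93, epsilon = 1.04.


k_inf = eta * f * p * epsilon
k_inf = 2.3 * 0.76 * 0.93 * 1.04
k_inf = 1.6907

1.6907


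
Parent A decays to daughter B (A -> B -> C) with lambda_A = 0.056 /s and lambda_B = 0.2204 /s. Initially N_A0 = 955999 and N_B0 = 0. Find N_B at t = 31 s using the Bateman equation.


N_B(t) = lambda_A * N_A0 / (lambda_B - lambda_A) * [exp(-lambda_A*t) - exp(-lambda_B*t)]
exp(-0.056*31) = 0.1762239; exp(-0.2204*31) = 0.001078267
N_B = 0.056 * 955999 / (0.2204 - 0.056) * (0.1762239 - 0.001078267)
N_B = 57035

57035


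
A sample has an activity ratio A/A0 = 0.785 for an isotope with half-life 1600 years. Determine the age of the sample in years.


lambda = ln(2) / t_half = ln(2) / 1600 = 4.332170e-04 /yr
t = -ln(A/A0) / lambda
t = -ln(0.785) / 4.332170e-04
t = 558.78 yr

558.78


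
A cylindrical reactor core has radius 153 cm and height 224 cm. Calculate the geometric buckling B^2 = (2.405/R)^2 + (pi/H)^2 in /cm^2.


B^2 = (2.405/R)^2 + (pi/H)^2
B^2 = (2.405/153)^2 + (pi/224)^2
B^2 = 4.4379e-04 /cm^2

4.4379e-04


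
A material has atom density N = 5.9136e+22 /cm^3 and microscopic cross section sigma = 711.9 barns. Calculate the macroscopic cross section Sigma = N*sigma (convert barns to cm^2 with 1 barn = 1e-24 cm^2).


Sigma = N * sigma_barns * 1e-24
Sigma = 5.9136e+22 * 711.9 * 1e-24
Sigma = 42.099 /cm

42.099


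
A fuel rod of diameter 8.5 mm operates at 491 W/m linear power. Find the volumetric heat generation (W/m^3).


r = D / 2 / 1000 = 8.5 / 2 / 1000 = 0.00425 m
q''' = q' / (pi * r^2)
q''' = 491 / (pi * 0.00425^2)
q''' = 8.6527e+06 W/m^3

8.6527e+06


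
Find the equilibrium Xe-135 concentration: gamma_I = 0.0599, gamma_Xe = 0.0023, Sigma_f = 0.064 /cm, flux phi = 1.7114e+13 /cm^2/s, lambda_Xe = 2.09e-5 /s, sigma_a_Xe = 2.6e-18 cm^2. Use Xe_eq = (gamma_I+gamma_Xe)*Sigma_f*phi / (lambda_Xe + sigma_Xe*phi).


Xe_eq = (gamma_I + gamma_Xe) * Sigma_f * phi / (lambda_Xe + sigma_Xe * phi)
Numerator = (0.0599 + 0.0023) * 0.064 * 1.7114e+13 = 6.812741e+10
Denominator = 2.09e-5 + 2.6e-18 * 1.7114e+13 = 6.539640e-05
Xe_eq = 6.812741e+10 / 6.539640e-05 = 1.0418e+15 /cm^3

1.0418e+15


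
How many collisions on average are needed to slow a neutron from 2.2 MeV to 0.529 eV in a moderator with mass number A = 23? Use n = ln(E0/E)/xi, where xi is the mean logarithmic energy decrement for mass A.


xi = 1 + (A-1)^2/(2A)*ln((A-1)/(A+1)) = 0.08448899 (for A = 23)
n = ln(E0/E) / xi
n = ln(2.2e6 / 0.529) / 0.08448899
n = ln(4.158790e+06) / 0.08448899 = 180.39

180.39


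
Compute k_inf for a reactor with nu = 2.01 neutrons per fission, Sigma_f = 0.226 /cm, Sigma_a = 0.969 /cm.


k_inf = nu * Sigma_f / Sigma_a
k_inf = 2.01 * 0.226 / 0.969
k_inf = 0.46879

0.46879


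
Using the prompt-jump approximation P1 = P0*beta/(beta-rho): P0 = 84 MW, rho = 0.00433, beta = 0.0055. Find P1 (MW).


P1/P0 = beta / (beta - rho)
P1/P0 = 0.0055 / (0.0055 - 0.00433) = 4.700855
P1 = 84 * 4.700855 = 394.87 MW

394.87


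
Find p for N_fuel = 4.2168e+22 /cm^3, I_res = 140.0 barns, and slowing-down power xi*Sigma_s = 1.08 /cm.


p = exp(-N * I * 1e-24 / (xi*Sigma_s))
p = exp(-4.2168e+22 * 140.0 * 1e-24 / 1.08)
p = 0.0042272

0.0042272


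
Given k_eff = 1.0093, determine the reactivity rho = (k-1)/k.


rho = (k_eff - 1) / k_eff
rho = (1.0093 - 1) / 1.0093
rho = 0.0092143

0.0092143


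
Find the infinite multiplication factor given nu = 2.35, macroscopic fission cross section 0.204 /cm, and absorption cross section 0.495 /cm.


k_inf = nu * Sigma_f / Sigma_a
k_inf = 2.35 * 0.204 / 0.495
k_inf = 0.96848

0.96848


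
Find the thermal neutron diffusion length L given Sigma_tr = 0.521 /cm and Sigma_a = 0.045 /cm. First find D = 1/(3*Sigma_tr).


D = 1 / (3 * Sigma_tr) = 1 / (3 * 0.521) = 0.6397953 cm
L = sqrt(D / Sigma_a)
L = sqrt(0.6397953 / 0.045)
L = 3.7706 cm

3.7706


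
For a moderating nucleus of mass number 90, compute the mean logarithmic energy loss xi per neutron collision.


xi = 1 + (A-1)^2/(2A) * ln((A-1)/(A+1))
xi = 1 + (90-1)^2/(2*90) * ln((90-1)/(90 +1))
xi = 0.022059

0.022059


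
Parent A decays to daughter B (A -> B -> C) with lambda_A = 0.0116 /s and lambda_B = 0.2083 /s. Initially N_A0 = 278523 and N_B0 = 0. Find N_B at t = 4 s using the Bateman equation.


N_B(t) = lambda_A * N_A0 / (lambda_B - lambda_A) * [exp(-lambda_A*t) - exp(-lambda_B*t)]
exp(-0.0116*4) = 0.9546600; exp(-0.2083*4) = 0.4346562
N_B = 0.0116 * 278523 / (0.2083 - 0.0116) * (0.9546600 - 0.4346562)
N_B = 8541.2

8541.2


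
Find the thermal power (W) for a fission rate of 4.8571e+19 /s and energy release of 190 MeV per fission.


P = fission_rate * E_MeV * 1.602e-13
P = 4.8571e+19 * 190 * 1.602e-13
P = 1.4784e+09 W

1.4784e+09


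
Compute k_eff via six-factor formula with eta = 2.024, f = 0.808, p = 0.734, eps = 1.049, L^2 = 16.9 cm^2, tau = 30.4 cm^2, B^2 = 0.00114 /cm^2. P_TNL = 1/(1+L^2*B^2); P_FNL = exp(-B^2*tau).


k_inf = eta*f*p*eps = 2.024*0.808*0.734*1.049 = 1.259196
P_TNL = 1/(1 + L^2*B^2) = 1/(1 + 16.9*0.00114) = 0.9810982
P_FNL = exp(-B^2*tau) = exp(-0.00114*30.4) = 0.9659376
k_eff = k_inf * P_TNL * P_FNL = 1.259196 * 0.9810982 * 0.9659376
k_eff = 1.1933

1.1933


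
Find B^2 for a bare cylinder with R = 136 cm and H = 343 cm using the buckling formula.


B^2 = (2.405/R)^2 + (pi/H)^2
B^2 = (2.405/136)^2 + (pi/343)^2
B^2 = 3.9661e-04 /cm^2

3.9661e-04


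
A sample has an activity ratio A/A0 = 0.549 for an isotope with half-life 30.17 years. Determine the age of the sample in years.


lambda = ln(2) / t_half = ln(2) / 30.17 = 0.02297472 /yr
t = -ln(A/A0) / lambda
t = -ln(0.549) / 0.02297472
t = 26.101 yr

26.101


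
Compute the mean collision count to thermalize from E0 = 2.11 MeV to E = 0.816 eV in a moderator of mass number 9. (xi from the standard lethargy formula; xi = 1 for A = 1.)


xi = 1 + (A-1)^2/(2A)*ln((A-1)/(A+1)) = 0.2066007 (for A = 9)
n = ln(E0/E) / xi
n = ln(2.11e6 / 0.816) / 0.2066007
n = ln(2.585784e+06) / 0.2066007 = 71.469

71.469


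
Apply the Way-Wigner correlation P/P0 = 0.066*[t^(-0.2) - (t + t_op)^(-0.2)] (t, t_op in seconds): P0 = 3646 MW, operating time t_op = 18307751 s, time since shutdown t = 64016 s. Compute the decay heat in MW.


P/P0 = 0.066 * [t^(-0.2) - (t + t_op)^(-0.2)]
P/P0 = 0.066 * [64016^(-0.2) - (64016 + 18307751)^(-0.2)]
P/P0 = 0.066 * [0.1093307 - 0.03525087] = 0.004889269
P = 3646 * 0.004889269 = 17.826 MW

17.826


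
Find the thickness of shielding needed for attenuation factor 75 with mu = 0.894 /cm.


x = ln(factor) / mu
x = ln(75) / 0.894
x = 4.8294 cm

4.8294


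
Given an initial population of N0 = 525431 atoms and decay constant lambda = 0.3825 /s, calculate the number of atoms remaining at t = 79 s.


N = N0 * exp(-lambda * t)
N = 525431 * exp(-0.3825 * 79)
N = 3.9557e-08

3.9557e-08


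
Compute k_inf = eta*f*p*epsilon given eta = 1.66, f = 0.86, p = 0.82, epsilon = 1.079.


k_inf = eta * f * p * epsilon
k_inf = 1.66 * 0.86 * 0.82 * 1.079
k_inf = 1.2631

1.2631


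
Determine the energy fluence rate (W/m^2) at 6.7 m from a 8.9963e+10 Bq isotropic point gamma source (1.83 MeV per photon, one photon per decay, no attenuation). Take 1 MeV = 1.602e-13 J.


psi = A * E * 1.602e-13 / (4*pi*r^2)
psi = 8.9963e+10 * 1.83 * 1.602e-13 / (4*pi*6.7^2)
psi = 4.6754e-05 W/m^2

4.6754e-05


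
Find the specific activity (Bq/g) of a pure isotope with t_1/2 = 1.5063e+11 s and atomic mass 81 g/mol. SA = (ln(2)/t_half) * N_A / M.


lambda = ln(2) / t_half = ln(2) / 1.5063e+11 = 4.601654e-12 /s
SA = lambda * N_A / M
SA = 4.601654e-12 * 6.022e23 / 81
SA = 3.4211e+10 Bq/g

3.4211e+10


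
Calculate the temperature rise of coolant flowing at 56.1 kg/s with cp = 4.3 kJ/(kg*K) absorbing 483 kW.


dT = Q / (m_dot * cp)
dT = 483 / (56.1 * 4.3)
dT = 2.0022 C

2.0022


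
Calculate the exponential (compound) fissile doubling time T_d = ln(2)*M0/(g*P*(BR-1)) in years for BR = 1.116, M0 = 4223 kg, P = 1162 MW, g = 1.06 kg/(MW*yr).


Breeding gain G = BR - 1 = 1.116 - 1 = 0.116
Fissile production rate = g * P * G = 1.06 * 1162 * 0.116 = 142.87952 kg/yr
T_d = ln(2) * M0 / (g * P * G)
T_d = ln(2) * 4223 / 142.87952 = 20.487 yr

20.487


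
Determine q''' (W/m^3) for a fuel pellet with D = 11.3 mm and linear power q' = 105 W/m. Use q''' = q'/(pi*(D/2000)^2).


r = D / 2 / 1000 = 11.3 / 2 / 1000 = 0.00565 m
q''' = q' / (pi * r^2)
q''' = 105 / (pi * 0.00565^2)
q''' = 1.0470e+06 W/m^3

1.0470e+06


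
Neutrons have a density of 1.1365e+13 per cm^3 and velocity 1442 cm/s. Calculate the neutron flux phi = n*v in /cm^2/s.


phi = n * v
phi = 1.1365e+13 * 1442
phi = 1.6388e+16 /cm^2/s

1.6388e+16


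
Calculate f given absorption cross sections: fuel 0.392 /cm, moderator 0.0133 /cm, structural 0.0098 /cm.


f = Sigma_a_fuel / (Sigma_a_fuel + Sigma_a_mod + Sigma_a_other)
f = 0.392 / (0.392 + 0.0133 + 0.0098)
f = 0.94435

0.94435


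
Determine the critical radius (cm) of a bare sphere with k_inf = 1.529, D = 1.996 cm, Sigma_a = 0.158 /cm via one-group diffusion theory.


L^2 = D / Sigma_a = 1.996 / 0.158 = 12.63291 cm^2
B_m^2 = (k_inf - 1) / L^2 = (1.529 - 1) / 12.63291 = 0.04187475 /cm^2
For a bare sphere: B_g = pi/R, so R_c = pi / sqrt(B_m^2)
R_c = pi / sqrt(0.04187475) = 15.352 cm

15.352


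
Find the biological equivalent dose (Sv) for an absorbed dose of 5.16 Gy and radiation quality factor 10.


H = D * Q
H = 5.16 * 10
H = 51.600 Sv

51.600


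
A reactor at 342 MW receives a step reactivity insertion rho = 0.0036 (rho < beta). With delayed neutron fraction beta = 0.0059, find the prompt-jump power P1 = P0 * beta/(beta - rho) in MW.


P1/P0 = beta / (beta - rho)
P1/P0 = 0.0059 / (0.0059 - 0.0036) = 2.565217
P1 = 342 * 2.565217 = 877.30 MW

877.30
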